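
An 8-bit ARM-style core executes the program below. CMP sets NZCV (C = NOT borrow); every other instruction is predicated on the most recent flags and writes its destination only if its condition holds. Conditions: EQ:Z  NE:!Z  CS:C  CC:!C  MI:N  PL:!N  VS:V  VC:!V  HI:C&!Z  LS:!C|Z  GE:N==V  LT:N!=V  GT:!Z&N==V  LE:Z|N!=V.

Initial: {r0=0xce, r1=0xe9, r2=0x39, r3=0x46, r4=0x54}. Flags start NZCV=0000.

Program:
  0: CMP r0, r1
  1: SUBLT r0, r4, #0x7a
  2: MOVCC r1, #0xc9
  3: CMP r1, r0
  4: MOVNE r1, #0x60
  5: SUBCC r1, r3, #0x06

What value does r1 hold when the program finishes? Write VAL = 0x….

[0] flags=1000 → (cmp)
[1] flags=1000 LT?T → r0=0xda
[2] flags=1000 CC?T → r1=0xc9
[3] flags=1000 → (cmp)
[4] flags=1000 NE?T → r1=0x60
[5] flags=1000 CC?T → r1=0x40

VAL = 0x40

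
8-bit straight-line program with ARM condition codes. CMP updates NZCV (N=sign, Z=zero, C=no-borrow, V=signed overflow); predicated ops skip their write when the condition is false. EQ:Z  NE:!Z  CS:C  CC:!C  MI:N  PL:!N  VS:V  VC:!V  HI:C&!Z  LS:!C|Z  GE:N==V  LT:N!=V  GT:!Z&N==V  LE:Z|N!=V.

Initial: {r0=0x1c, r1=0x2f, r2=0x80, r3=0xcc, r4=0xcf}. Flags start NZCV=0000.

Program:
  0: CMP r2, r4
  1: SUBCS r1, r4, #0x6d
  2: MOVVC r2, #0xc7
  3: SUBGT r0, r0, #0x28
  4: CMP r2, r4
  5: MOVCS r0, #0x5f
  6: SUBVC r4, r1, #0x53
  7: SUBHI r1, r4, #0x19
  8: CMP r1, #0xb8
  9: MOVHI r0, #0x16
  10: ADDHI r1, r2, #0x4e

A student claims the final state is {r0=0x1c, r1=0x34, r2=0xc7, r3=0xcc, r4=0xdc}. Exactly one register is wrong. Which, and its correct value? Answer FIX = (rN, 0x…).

FIX = (r1, 0x2f)

[0] flags=1000 → (cmp)
[1] flags=1000 CS?F → skip
[2] flags=1000 VC?T → r2=0xc7
[3] flags=1000 GT?F → skip
[4] flags=1000 → (cmp)
[5] flags=1000 CS?F → skip
[6] flags=1000 VC?T → r4=0xdc
[7] flags=1000 HI?F → skip
[8] flags=0000 → (cmp)
[9] flags=0000 HI?F → skip
[10] flags=0000 HI?F → skip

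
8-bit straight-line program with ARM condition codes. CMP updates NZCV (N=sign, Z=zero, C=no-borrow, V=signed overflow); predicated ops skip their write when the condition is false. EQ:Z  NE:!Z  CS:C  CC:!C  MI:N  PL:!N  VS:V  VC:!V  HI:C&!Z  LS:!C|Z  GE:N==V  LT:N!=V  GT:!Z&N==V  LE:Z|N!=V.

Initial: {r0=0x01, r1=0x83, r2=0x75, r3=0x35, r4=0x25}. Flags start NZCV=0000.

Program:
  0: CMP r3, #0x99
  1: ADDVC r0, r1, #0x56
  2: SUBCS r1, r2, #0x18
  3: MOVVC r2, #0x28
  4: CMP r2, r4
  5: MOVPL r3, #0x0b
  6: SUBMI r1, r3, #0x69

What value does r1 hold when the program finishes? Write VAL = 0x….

VAL = 0x83

0: ✓ CMP  NZCV=1001
1: · ADDVC
2: · SUBCS
3: · MOVVC
4: ✓ CMP  NZCV=0010
5: ✓ MOVPL  r3←0x0b
6: · SUBMI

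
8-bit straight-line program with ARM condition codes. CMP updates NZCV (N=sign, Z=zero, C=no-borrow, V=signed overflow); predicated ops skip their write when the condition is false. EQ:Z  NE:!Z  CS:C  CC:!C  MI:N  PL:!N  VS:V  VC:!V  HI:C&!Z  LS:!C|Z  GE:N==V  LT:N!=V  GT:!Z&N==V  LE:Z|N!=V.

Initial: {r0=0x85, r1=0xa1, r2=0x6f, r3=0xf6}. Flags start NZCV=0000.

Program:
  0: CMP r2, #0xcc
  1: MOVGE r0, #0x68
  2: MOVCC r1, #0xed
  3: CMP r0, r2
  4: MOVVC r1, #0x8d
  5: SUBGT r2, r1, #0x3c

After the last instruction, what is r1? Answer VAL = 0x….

[0] flags=1001 → (cmp)
[1] flags=1001 GE?T → r0=0x68
[2] flags=1001 CC?T → r1=0xed
[3] flags=1000 → (cmp)
[4] flags=1000 VC?T → r1=0x8d
[5] flags=1000 GT?F → skip

VAL = 0x8d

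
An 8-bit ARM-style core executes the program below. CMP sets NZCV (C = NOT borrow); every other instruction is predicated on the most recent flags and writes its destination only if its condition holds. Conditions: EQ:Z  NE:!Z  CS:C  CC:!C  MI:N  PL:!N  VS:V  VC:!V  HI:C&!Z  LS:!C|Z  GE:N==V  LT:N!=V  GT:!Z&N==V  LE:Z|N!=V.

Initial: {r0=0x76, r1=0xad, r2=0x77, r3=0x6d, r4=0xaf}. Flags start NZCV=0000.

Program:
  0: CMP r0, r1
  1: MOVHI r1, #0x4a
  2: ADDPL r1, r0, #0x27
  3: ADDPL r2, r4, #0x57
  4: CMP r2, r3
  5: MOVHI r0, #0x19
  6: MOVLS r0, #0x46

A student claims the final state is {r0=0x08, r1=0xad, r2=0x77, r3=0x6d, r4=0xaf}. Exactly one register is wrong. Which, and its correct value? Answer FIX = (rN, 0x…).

FIX = (r0, 0x19)

0: ✓ CMP  NZCV=1001
1: · MOVHI
2: · ADDPL
3: · ADDPL
4: ✓ CMP  NZCV=0010
5: ✓ MOVHI  r0←0x19
6: · MOVLS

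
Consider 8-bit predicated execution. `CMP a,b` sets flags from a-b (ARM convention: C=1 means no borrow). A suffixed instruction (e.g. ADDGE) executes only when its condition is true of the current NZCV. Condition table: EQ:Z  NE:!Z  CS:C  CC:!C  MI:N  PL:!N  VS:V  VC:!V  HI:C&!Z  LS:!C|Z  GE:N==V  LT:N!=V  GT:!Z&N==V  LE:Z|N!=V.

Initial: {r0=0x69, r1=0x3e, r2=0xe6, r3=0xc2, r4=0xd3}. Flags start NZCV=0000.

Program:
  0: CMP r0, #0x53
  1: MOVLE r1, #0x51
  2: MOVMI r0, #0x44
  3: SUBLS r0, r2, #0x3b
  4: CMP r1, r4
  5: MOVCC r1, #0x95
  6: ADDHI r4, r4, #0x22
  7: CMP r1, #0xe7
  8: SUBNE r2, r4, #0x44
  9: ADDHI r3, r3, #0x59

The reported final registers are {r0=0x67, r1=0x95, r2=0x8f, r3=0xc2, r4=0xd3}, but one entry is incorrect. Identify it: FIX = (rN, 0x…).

[0] flags=0010 → (cmp)
[1] flags=0010 LE?F → skip
[2] flags=0010 MI?F → skip
[3] flags=0010 LS?F → skip
[4] flags=0000 → (cmp)
[5] flags=0000 CC?T → r1=0x95
[6] flags=0000 HI?F → skip
[7] flags=1000 → (cmp)
[8] flags=1000 NE?T → r2=0x8f
[9] flags=1000 HI?F → skip

FIX = (r0, 0x69)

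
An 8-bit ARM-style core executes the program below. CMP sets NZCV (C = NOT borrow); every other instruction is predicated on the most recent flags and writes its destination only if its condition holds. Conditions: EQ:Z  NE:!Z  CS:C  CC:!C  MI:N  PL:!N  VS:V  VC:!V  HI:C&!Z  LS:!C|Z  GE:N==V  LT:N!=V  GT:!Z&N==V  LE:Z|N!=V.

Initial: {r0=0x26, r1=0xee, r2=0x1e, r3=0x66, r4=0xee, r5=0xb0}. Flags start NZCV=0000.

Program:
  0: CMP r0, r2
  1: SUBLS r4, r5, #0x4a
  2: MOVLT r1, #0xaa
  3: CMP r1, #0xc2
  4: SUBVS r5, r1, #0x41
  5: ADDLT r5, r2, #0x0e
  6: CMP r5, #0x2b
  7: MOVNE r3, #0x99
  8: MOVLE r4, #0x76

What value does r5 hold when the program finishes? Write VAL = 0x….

VAL = 0xb0

[0] flags=0010 → (cmp)
[1] flags=0010 LS?F → skip
[2] flags=0010 LT?F → skip
[3] flags=0010 → (cmp)
[4] flags=0010 VS?F → skip
[5] flags=0010 LT?F → skip
[6] flags=1010 → (cmp)
[7] flags=1010 NE?T → r3=0x99
[8] flags=1010 LE?T → r4=0x76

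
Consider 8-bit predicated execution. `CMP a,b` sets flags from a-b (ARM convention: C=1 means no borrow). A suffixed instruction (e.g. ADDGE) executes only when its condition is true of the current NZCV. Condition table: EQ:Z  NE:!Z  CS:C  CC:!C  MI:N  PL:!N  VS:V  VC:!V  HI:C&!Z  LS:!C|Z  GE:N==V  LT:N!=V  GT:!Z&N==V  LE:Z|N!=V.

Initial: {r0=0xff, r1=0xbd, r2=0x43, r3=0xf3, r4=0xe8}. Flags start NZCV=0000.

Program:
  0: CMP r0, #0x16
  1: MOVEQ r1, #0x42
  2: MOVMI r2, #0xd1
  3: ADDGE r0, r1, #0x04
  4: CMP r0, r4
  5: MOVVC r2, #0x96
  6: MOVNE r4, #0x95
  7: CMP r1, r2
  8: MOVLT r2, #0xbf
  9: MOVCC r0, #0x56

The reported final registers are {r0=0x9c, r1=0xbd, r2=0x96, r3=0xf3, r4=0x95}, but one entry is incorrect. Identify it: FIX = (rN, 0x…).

0: ✓ CMP  NZCV=1010
1: · MOVEQ
2: ✓ MOVMI  r2←0xd1
3: · ADDGE
4: ✓ CMP  NZCV=0010
5: ✓ MOVVC  r2←0x96
6: ✓ MOVNE  r4←0x95
7: ✓ CMP  NZCV=0010
8: · MOVLT
9: · MOVCC

FIX = (r0, 0xff)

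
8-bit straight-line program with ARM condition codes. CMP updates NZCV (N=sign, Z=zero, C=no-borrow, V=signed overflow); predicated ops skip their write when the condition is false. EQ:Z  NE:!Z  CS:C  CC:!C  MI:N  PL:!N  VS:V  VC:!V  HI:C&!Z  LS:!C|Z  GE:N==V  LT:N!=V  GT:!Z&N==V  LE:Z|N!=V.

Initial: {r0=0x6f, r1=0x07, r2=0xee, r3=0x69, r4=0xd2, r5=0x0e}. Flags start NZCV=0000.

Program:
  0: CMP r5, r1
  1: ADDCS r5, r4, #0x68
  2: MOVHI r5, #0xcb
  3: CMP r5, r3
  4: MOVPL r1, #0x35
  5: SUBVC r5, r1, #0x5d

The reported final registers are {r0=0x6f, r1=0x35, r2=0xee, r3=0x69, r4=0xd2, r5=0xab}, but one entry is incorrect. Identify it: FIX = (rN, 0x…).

[0] flags=0010 → (cmp)
[1] flags=0010 CS?T → r5=0x3a
[2] flags=0010 HI?T → r5=0xcb
[3] flags=0011 → (cmp)
[4] flags=0011 PL?T → r1=0x35
[5] flags=0011 VC?F → skip

FIX = (r5, 0xcb)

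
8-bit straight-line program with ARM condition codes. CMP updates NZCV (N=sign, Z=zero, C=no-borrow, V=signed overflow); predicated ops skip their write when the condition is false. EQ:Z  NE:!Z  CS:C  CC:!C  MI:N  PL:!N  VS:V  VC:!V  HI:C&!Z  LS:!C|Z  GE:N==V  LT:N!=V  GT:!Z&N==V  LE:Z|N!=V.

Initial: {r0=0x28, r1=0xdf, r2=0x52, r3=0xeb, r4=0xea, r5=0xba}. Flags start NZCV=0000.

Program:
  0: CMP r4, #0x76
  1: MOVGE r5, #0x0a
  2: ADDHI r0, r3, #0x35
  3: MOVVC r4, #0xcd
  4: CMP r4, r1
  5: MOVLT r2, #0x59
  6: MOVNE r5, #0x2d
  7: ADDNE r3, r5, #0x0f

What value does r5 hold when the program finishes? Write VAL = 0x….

0: ✓ CMP  NZCV=0011
1: · MOVGE
2: ✓ ADDHI  r0←0x20
3: · MOVVC
4: ✓ CMP  NZCV=0010
5: · MOVLT
6: ✓ MOVNE  r5←0x2d
7: ✓ ADDNE  r3←0x3c

VAL = 0x2d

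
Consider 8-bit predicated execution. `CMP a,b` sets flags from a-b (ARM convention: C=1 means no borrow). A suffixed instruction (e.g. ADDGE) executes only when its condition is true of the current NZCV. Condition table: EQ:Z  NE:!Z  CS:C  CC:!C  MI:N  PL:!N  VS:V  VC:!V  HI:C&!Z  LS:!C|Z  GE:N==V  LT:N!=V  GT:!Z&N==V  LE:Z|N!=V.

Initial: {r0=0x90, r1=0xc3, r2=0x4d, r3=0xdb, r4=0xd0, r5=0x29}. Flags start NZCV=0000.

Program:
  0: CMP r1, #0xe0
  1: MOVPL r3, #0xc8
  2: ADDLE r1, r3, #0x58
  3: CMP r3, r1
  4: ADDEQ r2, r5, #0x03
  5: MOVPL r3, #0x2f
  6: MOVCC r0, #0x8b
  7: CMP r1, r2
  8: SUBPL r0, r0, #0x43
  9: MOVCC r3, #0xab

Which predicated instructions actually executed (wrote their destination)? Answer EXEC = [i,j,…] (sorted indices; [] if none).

EXEC = [2,9]

0: ✓ CMP  NZCV=1000
1: · MOVPL
2: ✓ ADDLE  r1←0x33
3: ✓ CMP  NZCV=1010
4: · ADDEQ
5: · MOVPL
6: · MOVCC
7: ✓ CMP  NZCV=1000
8: · SUBPL
9: ✓ MOVCC  r3←0xab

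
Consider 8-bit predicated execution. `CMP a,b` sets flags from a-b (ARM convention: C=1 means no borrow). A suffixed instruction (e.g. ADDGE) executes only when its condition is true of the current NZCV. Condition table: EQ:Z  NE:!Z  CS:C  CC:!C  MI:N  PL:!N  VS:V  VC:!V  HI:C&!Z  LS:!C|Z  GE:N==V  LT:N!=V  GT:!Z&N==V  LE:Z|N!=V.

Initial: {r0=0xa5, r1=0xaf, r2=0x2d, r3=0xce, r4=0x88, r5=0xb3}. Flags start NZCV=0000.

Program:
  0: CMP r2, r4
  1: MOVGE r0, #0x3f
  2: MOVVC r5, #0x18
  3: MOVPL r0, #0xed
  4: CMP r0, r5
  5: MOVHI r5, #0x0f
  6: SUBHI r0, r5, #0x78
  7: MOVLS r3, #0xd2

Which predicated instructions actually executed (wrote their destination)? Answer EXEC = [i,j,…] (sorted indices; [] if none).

EXEC = [1,7]

0: ✓ CMP  NZCV=1001
1: ✓ MOVGE  r0←0x3f
2: · MOVVC
3: · MOVPL
4: ✓ CMP  NZCV=1001
5: · MOVHI
6: · SUBHI
7: ✓ MOVLS  r3←0xd2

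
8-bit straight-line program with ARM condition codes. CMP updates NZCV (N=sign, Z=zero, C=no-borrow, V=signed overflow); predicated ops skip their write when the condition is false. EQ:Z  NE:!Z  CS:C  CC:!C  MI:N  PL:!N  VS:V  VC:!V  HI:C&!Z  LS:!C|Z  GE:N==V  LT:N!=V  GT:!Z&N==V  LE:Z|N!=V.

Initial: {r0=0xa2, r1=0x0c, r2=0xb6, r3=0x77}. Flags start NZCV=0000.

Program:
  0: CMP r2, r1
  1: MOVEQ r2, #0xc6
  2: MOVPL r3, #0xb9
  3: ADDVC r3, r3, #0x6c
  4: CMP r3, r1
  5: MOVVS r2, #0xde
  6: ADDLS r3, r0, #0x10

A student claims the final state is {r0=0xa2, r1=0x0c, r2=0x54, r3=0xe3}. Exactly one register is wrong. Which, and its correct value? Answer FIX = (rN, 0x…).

FIX = (r2, 0xb6)

[0] flags=1010 → (cmp)
[1] flags=1010 EQ?F → skip
[2] flags=1010 PL?F → skip
[3] flags=1010 VC?T → r3=0xe3
[4] flags=1010 → (cmp)
[5] flags=1010 VS?F → skip
[6] flags=1010 LS?F → skip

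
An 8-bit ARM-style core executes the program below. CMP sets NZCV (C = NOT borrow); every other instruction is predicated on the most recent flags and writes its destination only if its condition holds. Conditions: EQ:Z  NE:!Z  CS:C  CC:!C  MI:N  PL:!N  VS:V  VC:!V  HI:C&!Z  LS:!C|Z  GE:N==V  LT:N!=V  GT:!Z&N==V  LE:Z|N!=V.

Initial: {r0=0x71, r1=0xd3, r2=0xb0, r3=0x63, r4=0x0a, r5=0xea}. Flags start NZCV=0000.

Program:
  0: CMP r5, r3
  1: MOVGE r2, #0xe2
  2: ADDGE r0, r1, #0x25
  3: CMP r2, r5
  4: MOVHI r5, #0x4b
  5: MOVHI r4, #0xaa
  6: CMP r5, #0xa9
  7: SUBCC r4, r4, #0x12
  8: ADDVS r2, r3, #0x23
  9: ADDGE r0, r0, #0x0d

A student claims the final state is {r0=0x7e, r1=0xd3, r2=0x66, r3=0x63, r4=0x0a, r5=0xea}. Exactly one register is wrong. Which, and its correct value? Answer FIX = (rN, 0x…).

FIX = (r2, 0xb0)

0: ✓ CMP  NZCV=1010
1: · MOVGE
2: · ADDGE
3: ✓ CMP  NZCV=1000
4: · MOVHI
5: · MOVHI
6: ✓ CMP  NZCV=0010
7: · SUBCC
8: · ADDVS
9: ✓ ADDGE  r0←0x7e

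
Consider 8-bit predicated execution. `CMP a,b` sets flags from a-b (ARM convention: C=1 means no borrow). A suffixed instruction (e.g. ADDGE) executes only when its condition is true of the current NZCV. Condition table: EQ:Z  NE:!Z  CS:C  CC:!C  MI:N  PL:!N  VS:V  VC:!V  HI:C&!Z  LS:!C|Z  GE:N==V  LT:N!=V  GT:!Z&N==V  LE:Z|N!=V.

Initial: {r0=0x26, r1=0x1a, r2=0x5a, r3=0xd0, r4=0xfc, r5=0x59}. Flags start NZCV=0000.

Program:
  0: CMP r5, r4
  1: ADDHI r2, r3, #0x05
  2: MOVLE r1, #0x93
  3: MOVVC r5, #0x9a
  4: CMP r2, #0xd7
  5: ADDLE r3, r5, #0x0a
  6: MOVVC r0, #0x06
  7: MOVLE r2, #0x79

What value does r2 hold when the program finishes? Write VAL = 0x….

VAL = 0x5a

[0] flags=0000 → (cmp)
[1] flags=0000 HI?F → skip
[2] flags=0000 LE?F → skip
[3] flags=0000 VC?T → r5=0x9a
[4] flags=1001 → (cmp)
[5] flags=1001 LE?F → skip
[6] flags=1001 VC?F → skip
[7] flags=1001 LE?F → skip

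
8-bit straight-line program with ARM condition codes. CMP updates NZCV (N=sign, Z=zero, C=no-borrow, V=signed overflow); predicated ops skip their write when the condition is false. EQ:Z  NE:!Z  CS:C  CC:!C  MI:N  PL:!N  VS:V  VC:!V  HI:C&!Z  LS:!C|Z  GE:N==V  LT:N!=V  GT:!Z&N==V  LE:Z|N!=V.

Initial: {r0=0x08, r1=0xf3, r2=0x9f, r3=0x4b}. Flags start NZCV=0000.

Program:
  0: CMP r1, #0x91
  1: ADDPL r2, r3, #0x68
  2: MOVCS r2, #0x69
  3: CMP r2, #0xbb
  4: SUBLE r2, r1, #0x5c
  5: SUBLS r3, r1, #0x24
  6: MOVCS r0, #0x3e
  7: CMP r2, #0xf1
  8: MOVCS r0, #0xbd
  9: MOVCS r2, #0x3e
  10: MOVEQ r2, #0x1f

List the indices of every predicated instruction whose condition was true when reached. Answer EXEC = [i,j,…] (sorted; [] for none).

0: ✓ CMP  NZCV=0010
1: ✓ ADDPL  r2←0xb3
2: ✓ MOVCS  r2←0x69
3: ✓ CMP  NZCV=1001
4: · SUBLE
5: ✓ SUBLS  r3←0xcf
6: · MOVCS
7: ✓ CMP  NZCV=0000
8: · MOVCS
9: · MOVCS
10: · MOVEQ

EXEC = [1,2,5]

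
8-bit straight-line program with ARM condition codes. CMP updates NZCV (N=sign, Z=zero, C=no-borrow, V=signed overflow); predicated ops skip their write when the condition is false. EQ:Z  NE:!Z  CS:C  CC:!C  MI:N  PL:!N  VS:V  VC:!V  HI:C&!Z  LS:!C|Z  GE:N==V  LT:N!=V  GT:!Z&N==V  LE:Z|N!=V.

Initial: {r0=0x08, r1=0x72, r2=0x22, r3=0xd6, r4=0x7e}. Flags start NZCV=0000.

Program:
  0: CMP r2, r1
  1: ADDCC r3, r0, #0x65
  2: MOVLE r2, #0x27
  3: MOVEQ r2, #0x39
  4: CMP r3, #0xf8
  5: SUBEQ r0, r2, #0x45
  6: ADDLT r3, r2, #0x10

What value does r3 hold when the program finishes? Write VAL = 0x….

0: ✓ CMP  NZCV=1000
1: ✓ ADDCC  r3←0x6d
2: ✓ MOVLE  r2←0x27
3: · MOVEQ
4: ✓ CMP  NZCV=0000
5: · SUBEQ
6: · ADDLT

VAL = 0x6d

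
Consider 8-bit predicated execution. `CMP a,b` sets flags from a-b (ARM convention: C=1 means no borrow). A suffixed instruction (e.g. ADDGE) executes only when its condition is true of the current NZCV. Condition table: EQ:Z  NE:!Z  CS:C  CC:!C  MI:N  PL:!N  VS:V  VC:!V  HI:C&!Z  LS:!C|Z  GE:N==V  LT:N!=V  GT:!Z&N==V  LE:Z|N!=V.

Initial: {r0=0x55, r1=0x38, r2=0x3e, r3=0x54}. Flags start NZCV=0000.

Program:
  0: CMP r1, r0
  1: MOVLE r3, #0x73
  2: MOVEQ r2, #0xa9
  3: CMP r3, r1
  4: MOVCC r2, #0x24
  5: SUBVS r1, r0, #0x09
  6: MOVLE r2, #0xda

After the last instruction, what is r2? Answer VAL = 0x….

VAL = 0x3e

0: ✓ CMP  NZCV=1000
1: ✓ MOVLE  r3←0x73
2: · MOVEQ
3: ✓ CMP  NZCV=0010
4: · MOVCC
5: · SUBVS
6: · MOVLE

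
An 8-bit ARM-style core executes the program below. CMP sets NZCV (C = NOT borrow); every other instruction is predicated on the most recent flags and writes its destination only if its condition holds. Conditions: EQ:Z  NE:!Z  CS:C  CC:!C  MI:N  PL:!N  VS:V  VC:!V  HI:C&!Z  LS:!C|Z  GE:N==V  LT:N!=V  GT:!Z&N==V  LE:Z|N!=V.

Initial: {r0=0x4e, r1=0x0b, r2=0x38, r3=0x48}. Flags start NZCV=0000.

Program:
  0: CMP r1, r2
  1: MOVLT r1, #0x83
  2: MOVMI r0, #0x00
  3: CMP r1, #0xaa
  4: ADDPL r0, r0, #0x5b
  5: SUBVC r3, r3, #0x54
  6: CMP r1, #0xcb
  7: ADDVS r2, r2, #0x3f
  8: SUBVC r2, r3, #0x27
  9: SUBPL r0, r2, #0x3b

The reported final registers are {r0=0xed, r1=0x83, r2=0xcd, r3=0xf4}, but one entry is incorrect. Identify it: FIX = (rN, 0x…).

[0] flags=1000 → (cmp)
[1] flags=1000 LT?T → r1=0x83
[2] flags=1000 MI?T → r0=0x00
[3] flags=1000 → (cmp)
[4] flags=1000 PL?F → skip
[5] flags=1000 VC?T → r3=0xf4
[6] flags=1000 → (cmp)
[7] flags=1000 VS?F → skip
[8] flags=1000 VC?T → r2=0xcd
[9] flags=1000 PL?F → skip

FIX = (r0, 0x00)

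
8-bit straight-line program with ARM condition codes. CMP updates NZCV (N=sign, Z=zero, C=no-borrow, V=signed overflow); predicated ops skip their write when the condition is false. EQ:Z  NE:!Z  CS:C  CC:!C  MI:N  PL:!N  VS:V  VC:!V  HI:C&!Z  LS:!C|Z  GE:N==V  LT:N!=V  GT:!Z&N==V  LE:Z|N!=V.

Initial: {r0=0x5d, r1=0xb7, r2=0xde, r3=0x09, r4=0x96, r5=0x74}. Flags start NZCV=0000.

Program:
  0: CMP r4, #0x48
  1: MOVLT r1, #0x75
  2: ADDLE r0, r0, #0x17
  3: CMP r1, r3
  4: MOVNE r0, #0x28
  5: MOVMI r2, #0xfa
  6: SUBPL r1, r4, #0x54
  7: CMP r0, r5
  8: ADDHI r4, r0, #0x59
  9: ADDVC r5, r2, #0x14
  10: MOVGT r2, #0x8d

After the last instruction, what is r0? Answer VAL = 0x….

0: ✓ CMP  NZCV=0011
1: ✓ MOVLT  r1←0x75
2: ✓ ADDLE  r0←0x74
3: ✓ CMP  NZCV=0010
4: ✓ MOVNE  r0←0x28
5: · MOVMI
6: ✓ SUBPL  r1←0x42
7: ✓ CMP  NZCV=1000
8: · ADDHI
9: ✓ ADDVC  r5←0xf2
10: · MOVGT

VAL = 0x28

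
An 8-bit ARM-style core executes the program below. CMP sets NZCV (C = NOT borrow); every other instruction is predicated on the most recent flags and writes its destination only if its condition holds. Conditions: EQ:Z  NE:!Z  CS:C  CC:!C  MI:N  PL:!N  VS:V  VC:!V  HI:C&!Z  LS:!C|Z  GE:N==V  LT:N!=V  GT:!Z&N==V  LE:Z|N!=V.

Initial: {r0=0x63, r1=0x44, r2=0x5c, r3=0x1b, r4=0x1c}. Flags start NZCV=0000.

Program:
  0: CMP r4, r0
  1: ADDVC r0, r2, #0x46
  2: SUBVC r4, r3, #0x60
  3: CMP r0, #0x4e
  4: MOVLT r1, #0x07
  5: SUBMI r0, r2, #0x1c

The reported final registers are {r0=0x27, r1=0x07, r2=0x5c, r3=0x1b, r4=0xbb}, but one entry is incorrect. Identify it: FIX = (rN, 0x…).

FIX = (r0, 0xa2)

0: ✓ CMP  NZCV=1000
1: ✓ ADDVC  r0←0xa2
2: ✓ SUBVC  r4←0xbb
3: ✓ CMP  NZCV=0011
4: ✓ MOVLT  r1←0x07
5: · SUBMI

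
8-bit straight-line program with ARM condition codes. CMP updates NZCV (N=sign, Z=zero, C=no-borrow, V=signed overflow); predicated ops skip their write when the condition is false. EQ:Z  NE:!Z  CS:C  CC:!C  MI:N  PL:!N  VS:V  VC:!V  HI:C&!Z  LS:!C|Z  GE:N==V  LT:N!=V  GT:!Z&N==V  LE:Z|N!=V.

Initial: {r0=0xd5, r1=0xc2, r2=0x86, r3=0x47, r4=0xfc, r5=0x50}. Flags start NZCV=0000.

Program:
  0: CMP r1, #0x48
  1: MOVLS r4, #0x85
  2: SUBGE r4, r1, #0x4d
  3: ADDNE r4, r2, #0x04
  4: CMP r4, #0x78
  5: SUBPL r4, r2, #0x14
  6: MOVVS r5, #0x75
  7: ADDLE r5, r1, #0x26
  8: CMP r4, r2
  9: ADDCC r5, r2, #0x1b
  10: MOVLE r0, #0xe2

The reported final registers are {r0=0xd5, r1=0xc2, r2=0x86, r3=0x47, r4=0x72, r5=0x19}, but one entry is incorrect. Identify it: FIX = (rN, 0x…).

FIX = (r5, 0xa1)

[0] flags=0011 → (cmp)
[1] flags=0011 LS?F → skip
[2] flags=0011 GE?F → skip
[3] flags=0011 NE?T → r4=0x8a
[4] flags=0011 → (cmp)
[5] flags=0011 PL?T → r4=0x72
[6] flags=0011 VS?T → r5=0x75
[7] flags=0011 LE?T → r5=0xe8
[8] flags=1001 → (cmp)
[9] flags=1001 CC?T → r5=0xa1
[10] flags=1001 LE?F → skip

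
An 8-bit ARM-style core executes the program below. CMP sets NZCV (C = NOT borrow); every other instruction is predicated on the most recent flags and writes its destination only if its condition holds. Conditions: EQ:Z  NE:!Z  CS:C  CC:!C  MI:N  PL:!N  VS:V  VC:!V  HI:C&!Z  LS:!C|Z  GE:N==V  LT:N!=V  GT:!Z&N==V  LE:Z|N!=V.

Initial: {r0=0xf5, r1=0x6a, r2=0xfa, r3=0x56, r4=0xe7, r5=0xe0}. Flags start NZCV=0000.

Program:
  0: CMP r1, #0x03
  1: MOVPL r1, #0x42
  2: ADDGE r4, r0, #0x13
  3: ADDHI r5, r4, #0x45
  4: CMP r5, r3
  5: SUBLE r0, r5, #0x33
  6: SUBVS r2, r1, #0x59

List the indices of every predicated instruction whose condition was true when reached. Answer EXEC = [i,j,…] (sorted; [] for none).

EXEC = [1,2,3,5]

0: ✓ CMP  NZCV=0010
1: ✓ MOVPL  r1←0x42
2: ✓ ADDGE  r4←0x08
3: ✓ ADDHI  r5←0x4d
4: ✓ CMP  NZCV=1000
5: ✓ SUBLE  r0←0x1a
6: · SUBVS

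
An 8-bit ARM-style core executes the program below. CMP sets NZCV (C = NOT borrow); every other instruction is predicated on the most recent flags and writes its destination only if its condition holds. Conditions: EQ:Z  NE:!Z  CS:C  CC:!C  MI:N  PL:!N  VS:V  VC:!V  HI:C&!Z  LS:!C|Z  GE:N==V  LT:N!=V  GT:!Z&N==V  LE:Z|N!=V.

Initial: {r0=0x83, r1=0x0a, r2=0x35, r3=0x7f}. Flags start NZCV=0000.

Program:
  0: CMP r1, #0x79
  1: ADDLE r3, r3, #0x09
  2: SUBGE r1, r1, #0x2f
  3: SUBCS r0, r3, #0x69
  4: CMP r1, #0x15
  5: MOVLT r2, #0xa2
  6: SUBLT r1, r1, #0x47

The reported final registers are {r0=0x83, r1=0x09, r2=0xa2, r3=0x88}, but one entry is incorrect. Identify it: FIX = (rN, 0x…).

FIX = (r1, 0xc3)

0: ✓ CMP  NZCV=1000
1: ✓ ADDLE  r3←0x88
2: · SUBGE
3: · SUBCS
4: ✓ CMP  NZCV=1000
5: ✓ MOVLT  r2←0xa2
6: ✓ SUBLT  r1←0xc3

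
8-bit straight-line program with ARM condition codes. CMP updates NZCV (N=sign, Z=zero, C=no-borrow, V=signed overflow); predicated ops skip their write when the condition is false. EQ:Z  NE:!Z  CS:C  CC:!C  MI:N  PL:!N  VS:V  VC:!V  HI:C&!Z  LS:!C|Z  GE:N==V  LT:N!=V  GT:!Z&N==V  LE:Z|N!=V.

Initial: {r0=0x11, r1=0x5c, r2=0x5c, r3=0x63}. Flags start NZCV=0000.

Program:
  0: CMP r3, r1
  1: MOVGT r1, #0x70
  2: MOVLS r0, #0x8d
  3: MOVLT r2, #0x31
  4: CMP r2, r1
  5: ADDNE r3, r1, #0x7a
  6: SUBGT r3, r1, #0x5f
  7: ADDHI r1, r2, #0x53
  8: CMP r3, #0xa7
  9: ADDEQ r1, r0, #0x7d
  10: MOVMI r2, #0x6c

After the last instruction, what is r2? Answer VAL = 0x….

VAL = 0x5c

[0] flags=0010 → (cmp)
[1] flags=0010 GT?T → r1=0x70
[2] flags=0010 LS?F → skip
[3] flags=0010 LT?F → skip
[4] flags=1000 → (cmp)
[5] flags=1000 NE?T → r3=0xea
[6] flags=1000 GT?F → skip
[7] flags=1000 HI?F → skip
[8] flags=0010 → (cmp)
[9] flags=0010 EQ?F → skip
[10] flags=0010 MI?F → skip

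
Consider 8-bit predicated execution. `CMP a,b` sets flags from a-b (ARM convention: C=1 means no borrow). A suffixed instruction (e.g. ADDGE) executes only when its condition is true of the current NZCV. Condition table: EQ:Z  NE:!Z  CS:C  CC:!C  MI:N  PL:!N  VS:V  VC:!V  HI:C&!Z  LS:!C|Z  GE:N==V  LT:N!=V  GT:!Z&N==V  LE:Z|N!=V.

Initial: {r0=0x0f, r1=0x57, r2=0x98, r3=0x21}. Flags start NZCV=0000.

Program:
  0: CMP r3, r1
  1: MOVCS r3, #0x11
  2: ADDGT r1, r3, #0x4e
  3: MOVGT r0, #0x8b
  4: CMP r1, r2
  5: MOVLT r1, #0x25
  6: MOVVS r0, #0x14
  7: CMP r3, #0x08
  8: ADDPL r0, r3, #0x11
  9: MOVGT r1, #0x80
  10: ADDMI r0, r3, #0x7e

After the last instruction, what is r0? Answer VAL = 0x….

0: ✓ CMP  NZCV=1000
1: · MOVCS
2: · ADDGT
3: · MOVGT
4: ✓ CMP  NZCV=1001
5: · MOVLT
6: ✓ MOVVS  r0←0x14
7: ✓ CMP  NZCV=0010
8: ✓ ADDPL  r0←0x32
9: ✓ MOVGT  r1←0x80
10: · ADDMI

VAL = 0x32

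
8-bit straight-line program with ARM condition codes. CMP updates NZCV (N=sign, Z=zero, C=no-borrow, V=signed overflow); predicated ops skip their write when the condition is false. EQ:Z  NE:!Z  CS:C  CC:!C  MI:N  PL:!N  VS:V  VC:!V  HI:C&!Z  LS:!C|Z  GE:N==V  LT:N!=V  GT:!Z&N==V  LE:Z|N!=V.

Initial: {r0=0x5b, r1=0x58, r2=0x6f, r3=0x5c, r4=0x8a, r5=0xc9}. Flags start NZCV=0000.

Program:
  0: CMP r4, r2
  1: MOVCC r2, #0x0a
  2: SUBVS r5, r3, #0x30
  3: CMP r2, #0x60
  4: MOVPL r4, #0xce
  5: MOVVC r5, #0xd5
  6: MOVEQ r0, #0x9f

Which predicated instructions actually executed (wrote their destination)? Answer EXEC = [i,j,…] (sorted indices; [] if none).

0: ✓ CMP  NZCV=0011
1: · MOVCC
2: ✓ SUBVS  r5←0x2c
3: ✓ CMP  NZCV=0010
4: ✓ MOVPL  r4←0xce
5: ✓ MOVVC  r5←0xd5
6: · MOVEQ

EXEC = [2,4,5]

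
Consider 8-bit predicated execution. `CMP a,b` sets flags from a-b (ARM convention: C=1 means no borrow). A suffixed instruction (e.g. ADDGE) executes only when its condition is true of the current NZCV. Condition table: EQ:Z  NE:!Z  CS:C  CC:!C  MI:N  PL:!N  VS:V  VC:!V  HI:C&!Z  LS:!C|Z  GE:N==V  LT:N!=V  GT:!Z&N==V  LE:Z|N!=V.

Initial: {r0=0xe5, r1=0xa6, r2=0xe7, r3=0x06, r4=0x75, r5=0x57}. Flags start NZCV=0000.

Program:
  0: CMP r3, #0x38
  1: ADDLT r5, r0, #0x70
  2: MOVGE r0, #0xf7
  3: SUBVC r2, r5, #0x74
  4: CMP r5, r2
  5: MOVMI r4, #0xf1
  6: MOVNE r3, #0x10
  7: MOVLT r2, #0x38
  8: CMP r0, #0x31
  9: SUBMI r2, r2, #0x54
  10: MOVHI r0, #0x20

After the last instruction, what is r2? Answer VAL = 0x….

VAL = 0x8d

0: ✓ CMP  NZCV=1000
1: ✓ ADDLT  r5←0x55
2: · MOVGE
3: ✓ SUBVC  r2←0xe1
4: ✓ CMP  NZCV=0000
5: · MOVMI
6: ✓ MOVNE  r3←0x10
7: · MOVLT
8: ✓ CMP  NZCV=1010
9: ✓ SUBMI  r2←0x8d
10: ✓ MOVHI  r0←0x20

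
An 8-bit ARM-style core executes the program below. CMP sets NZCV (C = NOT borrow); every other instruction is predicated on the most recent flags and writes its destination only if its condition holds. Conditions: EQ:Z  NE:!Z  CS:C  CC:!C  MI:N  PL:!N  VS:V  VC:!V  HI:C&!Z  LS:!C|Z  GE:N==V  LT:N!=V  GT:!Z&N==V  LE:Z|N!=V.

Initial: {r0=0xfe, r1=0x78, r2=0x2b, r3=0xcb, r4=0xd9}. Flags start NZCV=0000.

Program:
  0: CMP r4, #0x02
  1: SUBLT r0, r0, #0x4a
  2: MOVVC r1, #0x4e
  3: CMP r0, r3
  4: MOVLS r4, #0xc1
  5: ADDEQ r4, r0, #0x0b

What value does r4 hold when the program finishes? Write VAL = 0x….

VAL = 0xc1

0: ✓ CMP  NZCV=1010
1: ✓ SUBLT  r0←0xb4
2: ✓ MOVVC  r1←0x4e
3: ✓ CMP  NZCV=1000
4: ✓ MOVLS  r4←0xc1
5: · ADDEQ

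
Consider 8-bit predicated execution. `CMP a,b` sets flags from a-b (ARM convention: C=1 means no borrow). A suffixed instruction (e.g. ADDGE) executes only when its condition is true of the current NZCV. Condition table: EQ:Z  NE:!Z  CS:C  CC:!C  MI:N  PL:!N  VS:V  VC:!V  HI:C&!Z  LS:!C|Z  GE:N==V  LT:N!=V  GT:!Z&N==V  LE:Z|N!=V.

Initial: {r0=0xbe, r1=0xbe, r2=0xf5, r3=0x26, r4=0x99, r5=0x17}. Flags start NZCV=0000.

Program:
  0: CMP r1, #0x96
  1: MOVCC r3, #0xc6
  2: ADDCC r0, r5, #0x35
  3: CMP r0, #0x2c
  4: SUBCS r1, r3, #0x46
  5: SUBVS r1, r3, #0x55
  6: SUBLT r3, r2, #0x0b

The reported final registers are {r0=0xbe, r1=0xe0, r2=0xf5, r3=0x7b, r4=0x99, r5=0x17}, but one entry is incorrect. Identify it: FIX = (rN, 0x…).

FIX = (r3, 0xea)

0: ✓ CMP  NZCV=0010
1: · MOVCC
2: · ADDCC
3: ✓ CMP  NZCV=1010
4: ✓ SUBCS  r1←0xe0
5: · SUBVS
6: ✓ SUBLT  r3←0xea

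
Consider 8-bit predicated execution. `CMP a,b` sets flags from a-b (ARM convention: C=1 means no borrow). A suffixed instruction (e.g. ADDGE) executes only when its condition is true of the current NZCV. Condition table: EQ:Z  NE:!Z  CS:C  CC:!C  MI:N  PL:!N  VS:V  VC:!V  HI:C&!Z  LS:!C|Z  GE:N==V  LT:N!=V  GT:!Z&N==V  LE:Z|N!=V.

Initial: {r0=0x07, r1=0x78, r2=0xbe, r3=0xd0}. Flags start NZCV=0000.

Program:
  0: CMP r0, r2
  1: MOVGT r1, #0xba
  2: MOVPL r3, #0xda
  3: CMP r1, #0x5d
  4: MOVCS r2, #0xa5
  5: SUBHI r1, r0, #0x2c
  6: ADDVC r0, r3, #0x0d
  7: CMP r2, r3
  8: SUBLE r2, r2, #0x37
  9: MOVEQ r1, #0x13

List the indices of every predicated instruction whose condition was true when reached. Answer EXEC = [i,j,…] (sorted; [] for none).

[0] flags=0000 → (cmp)
[1] flags=0000 GT?T → r1=0xba
[2] flags=0000 PL?T → r3=0xda
[3] flags=0011 → (cmp)
[4] flags=0011 CS?T → r2=0xa5
[5] flags=0011 HI?T → r1=0xdb
[6] flags=0011 VC?F → skip
[7] flags=1000 → (cmp)
[8] flags=1000 LE?T → r2=0x6e
[9] flags=1000 EQ?F → skip

EXEC = [1,2,4,5,8]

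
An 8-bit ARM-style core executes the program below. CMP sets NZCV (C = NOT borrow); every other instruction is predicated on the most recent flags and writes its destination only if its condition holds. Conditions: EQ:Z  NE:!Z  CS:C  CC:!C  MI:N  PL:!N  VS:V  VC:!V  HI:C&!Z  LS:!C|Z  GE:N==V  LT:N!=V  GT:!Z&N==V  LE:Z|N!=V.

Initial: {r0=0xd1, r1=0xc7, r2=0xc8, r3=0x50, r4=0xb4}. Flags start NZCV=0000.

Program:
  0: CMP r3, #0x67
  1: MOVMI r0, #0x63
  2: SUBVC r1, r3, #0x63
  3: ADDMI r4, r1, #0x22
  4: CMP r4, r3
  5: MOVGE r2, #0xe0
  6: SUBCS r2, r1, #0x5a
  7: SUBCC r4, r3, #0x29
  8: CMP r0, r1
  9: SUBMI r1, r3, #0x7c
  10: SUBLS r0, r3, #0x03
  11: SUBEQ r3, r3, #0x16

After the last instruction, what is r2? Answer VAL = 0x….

VAL = 0xc8

0: ✓ CMP  NZCV=1000
1: ✓ MOVMI  r0←0x63
2: ✓ SUBVC  r1←0xed
3: ✓ ADDMI  r4←0x0f
4: ✓ CMP  NZCV=1000
5: · MOVGE
6: · SUBCS
7: ✓ SUBCC  r4←0x27
8: ✓ CMP  NZCV=0000
9: · SUBMI
10: ✓ SUBLS  r0←0x4d
11: · SUBEQ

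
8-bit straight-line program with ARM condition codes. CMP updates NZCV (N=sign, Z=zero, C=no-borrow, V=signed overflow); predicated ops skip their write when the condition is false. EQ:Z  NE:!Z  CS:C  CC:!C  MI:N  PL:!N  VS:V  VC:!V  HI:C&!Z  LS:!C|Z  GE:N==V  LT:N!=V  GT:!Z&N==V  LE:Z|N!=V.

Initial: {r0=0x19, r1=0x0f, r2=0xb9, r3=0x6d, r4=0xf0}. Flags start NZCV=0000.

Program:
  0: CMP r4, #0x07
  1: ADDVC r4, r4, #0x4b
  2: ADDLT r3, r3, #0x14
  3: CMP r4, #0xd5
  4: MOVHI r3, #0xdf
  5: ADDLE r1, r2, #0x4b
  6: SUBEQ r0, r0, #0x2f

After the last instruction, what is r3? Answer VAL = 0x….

0: ✓ CMP  NZCV=1010
1: ✓ ADDVC  r4←0x3b
2: ✓ ADDLT  r3←0x81
3: ✓ CMP  NZCV=0000
4: · MOVHI
5: · ADDLE
6: · SUBEQ

VAL = 0x81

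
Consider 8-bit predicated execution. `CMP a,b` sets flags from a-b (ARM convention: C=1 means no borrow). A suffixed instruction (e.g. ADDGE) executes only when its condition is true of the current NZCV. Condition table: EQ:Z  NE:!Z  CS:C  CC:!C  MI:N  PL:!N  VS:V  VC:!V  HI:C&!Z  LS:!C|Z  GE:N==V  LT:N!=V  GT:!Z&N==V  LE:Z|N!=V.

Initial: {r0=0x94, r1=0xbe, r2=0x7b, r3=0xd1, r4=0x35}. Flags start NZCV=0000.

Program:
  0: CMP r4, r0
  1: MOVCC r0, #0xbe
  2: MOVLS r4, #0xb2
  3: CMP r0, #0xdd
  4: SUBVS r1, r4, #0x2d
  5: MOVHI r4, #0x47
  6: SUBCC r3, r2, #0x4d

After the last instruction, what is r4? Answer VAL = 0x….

[0] flags=1001 → (cmp)
[1] flags=1001 CC?T → r0=0xbe
[2] flags=1001 LS?T → r4=0xb2
[3] flags=1000 → (cmp)
[4] flags=1000 VS?F → skip
[5] flags=1000 HI?F → skip
[6] flags=1000 CC?T → r3=0x2e

VAL = 0xb2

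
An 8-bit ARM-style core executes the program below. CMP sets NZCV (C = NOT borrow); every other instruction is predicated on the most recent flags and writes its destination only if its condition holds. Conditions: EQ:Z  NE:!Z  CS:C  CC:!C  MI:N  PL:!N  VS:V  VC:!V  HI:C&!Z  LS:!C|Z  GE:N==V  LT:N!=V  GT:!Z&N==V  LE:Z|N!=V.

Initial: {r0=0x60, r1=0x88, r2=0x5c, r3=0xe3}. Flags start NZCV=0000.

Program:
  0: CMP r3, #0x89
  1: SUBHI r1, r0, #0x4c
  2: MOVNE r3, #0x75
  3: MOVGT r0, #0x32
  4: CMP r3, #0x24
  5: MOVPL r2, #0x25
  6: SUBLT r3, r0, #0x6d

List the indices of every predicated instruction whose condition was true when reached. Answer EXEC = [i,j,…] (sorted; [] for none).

0: ✓ CMP  NZCV=0010
1: ✓ SUBHI  r1←0x14
2: ✓ MOVNE  r3←0x75
3: ✓ MOVGT  r0←0x32
4: ✓ CMP  NZCV=0010
5: ✓ MOVPL  r2←0x25
6: · SUBLT

EXEC = [1,2,3,5]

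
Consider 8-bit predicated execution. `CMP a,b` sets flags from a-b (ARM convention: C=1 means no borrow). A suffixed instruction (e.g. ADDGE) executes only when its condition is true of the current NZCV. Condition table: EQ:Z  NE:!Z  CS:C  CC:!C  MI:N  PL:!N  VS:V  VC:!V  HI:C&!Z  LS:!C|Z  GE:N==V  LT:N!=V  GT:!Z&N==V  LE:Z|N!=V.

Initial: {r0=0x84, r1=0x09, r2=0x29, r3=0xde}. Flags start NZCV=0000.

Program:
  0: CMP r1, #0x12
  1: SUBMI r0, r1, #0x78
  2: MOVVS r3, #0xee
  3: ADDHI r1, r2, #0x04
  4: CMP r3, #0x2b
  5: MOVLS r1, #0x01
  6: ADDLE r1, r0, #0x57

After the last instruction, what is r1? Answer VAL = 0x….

VAL = 0xe8

0: ✓ CMP  NZCV=1000
1: ✓ SUBMI  r0←0x91
2: · MOVVS
3: · ADDHI
4: ✓ CMP  NZCV=1010
5: · MOVLS
6: ✓ ADDLE  r1←0xe8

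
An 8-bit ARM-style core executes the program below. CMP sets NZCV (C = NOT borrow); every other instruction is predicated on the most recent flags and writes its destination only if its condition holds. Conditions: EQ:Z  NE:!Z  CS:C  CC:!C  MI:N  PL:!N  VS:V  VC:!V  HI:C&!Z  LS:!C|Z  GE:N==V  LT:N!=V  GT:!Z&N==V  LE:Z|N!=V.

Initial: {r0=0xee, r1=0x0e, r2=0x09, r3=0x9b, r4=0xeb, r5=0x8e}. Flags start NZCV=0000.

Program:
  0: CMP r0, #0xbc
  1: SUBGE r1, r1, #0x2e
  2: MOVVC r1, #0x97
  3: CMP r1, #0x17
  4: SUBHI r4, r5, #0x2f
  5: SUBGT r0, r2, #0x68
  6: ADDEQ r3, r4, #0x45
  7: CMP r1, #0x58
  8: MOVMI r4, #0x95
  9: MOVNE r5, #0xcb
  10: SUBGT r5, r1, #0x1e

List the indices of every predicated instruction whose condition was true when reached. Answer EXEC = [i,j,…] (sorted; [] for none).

0: ✓ CMP  NZCV=0010
1: ✓ SUBGE  r1←0xe0
2: ✓ MOVVC  r1←0x97
3: ✓ CMP  NZCV=1010
4: ✓ SUBHI  r4←0x5f
5: · SUBGT
6: · ADDEQ
7: ✓ CMP  NZCV=0011
8: · MOVMI
9: ✓ MOVNE  r5←0xcb
10: · SUBGT

EXEC = [1,2,4,9]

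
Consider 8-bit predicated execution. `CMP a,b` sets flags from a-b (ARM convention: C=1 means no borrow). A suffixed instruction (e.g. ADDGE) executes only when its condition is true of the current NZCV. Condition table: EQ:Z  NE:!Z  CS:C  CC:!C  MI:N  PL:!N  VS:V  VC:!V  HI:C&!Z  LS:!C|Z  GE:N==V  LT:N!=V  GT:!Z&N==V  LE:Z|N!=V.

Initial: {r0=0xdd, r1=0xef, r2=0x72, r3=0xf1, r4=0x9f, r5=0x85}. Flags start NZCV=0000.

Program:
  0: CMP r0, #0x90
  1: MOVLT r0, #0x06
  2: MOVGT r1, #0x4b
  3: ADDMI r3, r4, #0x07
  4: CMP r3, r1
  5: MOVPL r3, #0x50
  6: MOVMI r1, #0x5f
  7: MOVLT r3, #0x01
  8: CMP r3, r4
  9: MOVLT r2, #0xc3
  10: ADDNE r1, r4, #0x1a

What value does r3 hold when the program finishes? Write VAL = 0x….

0: ✓ CMP  NZCV=0010
1: · MOVLT
2: ✓ MOVGT  r1←0x4b
3: · ADDMI
4: ✓ CMP  NZCV=1010
5: · MOVPL
6: ✓ MOVMI  r1←0x5f
7: ✓ MOVLT  r3←0x01
8: ✓ CMP  NZCV=0000
9: · MOVLT
10: ✓ ADDNE  r1←0xb9

VAL = 0x01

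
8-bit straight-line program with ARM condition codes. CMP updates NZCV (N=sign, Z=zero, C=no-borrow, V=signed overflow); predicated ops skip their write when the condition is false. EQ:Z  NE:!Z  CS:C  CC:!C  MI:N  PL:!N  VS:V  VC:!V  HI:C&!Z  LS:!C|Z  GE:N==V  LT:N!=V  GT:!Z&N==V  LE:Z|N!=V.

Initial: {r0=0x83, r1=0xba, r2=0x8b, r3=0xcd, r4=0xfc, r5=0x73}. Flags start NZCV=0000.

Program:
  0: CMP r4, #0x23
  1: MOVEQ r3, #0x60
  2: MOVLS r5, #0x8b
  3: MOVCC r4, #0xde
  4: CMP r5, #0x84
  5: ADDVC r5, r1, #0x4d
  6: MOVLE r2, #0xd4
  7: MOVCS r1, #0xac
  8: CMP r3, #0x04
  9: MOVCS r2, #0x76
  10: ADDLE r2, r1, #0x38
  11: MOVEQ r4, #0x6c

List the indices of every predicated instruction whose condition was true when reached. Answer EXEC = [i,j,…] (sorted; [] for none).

[0] flags=1010 → (cmp)
[1] flags=1010 EQ?F → skip
[2] flags=1010 LS?F → skip
[3] flags=1010 CC?F → skip
[4] flags=1001 → (cmp)
[5] flags=1001 VC?F → skip
[6] flags=1001 LE?F → skip
[7] flags=1001 CS?F → skip
[8] flags=1010 → (cmp)
[9] flags=1010 CS?T → r2=0x76
[10] flags=1010 LE?T → r2=0xf2
[11] flags=1010 EQ?F → skip

EXEC = [9,10]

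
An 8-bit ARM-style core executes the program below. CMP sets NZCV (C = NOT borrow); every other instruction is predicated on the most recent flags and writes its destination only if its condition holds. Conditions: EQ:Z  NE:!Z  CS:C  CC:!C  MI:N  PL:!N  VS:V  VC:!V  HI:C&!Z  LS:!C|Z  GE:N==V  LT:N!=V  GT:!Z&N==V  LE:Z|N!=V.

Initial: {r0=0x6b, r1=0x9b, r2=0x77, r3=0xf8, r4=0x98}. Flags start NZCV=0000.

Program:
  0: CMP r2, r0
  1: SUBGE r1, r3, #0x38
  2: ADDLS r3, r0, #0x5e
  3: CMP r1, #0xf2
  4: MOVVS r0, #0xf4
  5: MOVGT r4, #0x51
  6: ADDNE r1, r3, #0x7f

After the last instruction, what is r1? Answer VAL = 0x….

VAL = 0x77

[0] flags=0010 → (cmp)
[1] flags=0010 GE?T → r1=0xc0
[2] flags=0010 LS?F → skip
[3] flags=1000 → (cmp)
[4] flags=1000 VS?F → skip
[5] flags=1000 GT?F → skip
[6] flags=1000 NE?T → r1=0x77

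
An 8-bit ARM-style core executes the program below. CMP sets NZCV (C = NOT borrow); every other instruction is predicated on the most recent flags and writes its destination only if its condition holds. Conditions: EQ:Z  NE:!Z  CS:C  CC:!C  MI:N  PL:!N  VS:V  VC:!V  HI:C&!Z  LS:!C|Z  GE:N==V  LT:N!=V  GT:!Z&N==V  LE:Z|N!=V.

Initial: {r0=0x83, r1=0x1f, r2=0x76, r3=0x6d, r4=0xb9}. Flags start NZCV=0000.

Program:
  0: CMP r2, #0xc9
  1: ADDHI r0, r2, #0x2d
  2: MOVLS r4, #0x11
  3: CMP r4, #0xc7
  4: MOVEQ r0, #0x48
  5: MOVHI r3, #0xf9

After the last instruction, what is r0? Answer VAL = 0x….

0: ✓ CMP  NZCV=1001
1: · ADDHI
2: ✓ MOVLS  r4←0x11
3: ✓ CMP  NZCV=0000
4: · MOVEQ
5: · MOVHI

VAL = 0x83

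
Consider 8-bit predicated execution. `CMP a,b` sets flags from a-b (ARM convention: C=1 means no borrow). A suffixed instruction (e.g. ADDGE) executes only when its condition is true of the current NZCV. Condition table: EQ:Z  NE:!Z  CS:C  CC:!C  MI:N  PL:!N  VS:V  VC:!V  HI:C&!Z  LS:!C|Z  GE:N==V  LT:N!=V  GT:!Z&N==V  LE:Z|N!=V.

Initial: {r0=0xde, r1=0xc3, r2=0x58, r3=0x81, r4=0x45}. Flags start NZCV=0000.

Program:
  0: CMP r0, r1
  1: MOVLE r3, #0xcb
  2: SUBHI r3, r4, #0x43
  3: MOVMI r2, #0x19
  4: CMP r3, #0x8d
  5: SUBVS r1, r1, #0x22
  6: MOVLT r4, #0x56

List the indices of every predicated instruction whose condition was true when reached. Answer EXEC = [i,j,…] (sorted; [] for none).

EXEC = [2]

[0] flags=0010 → (cmp)
[1] flags=0010 LE?F → skip
[2] flags=0010 HI?T → r3=0x02
[3] flags=0010 MI?F → skip
[4] flags=0000 → (cmp)
[5] flags=0000 VS?F → skip
[6] flags=0000 LT?F → skip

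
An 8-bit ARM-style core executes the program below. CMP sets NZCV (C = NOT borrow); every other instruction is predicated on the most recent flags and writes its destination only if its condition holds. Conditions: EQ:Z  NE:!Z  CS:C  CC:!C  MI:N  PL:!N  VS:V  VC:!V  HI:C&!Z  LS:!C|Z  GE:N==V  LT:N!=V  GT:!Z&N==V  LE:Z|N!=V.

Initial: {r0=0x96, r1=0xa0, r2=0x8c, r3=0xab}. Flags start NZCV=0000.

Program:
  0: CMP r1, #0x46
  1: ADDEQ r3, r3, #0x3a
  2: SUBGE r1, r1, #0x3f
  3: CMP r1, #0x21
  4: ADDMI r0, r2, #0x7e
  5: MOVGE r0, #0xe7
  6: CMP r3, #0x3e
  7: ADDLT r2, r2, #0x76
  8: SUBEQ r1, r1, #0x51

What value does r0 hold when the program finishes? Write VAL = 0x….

[0] flags=0011 → (cmp)
[1] flags=0011 EQ?F → skip
[2] flags=0011 GE?F → skip
[3] flags=0011 → (cmp)
[4] flags=0011 MI?F → skip
[5] flags=0011 GE?F → skip
[6] flags=0011 → (cmp)
[7] flags=0011 LT?T → r2=0x02
[8] flags=0011 EQ?F → skip

VAL = 0x96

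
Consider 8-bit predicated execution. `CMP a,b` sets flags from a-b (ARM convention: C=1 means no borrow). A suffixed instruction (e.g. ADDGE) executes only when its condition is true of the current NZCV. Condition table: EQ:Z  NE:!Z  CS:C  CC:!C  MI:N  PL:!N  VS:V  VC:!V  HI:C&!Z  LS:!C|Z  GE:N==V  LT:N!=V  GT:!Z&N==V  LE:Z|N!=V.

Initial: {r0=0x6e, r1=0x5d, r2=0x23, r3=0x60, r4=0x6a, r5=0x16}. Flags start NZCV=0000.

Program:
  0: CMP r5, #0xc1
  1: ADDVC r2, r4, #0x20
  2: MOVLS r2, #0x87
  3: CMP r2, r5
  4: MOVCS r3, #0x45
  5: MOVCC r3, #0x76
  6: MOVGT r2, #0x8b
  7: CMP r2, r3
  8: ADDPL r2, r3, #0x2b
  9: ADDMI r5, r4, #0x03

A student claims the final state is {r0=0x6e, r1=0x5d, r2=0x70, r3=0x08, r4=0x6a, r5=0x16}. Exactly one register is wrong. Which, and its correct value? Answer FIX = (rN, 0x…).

[0] flags=0000 → (cmp)
[1] flags=0000 VC?T → r2=0x8a
[2] flags=0000 LS?T → r2=0x87
[3] flags=0011 → (cmp)
[4] flags=0011 CS?T → r3=0x45
[5] flags=0011 CC?F → skip
[6] flags=0011 GT?F → skip
[7] flags=0011 → (cmp)
[8] flags=0011 PL?T → r2=0x70
[9] flags=0011 MI?F → skip

FIX = (r3, 0x45)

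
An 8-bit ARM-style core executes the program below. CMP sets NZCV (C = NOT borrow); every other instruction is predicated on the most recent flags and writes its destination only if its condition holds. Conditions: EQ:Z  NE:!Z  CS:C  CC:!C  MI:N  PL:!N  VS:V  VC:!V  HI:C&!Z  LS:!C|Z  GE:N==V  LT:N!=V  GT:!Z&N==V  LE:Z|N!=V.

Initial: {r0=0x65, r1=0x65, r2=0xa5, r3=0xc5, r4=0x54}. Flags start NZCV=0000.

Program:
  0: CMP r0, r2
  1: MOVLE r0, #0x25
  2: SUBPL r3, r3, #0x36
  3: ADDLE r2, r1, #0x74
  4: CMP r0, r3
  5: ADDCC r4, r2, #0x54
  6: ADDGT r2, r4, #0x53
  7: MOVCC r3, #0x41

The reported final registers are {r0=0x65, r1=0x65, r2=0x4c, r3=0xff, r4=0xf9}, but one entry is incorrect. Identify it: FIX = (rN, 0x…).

FIX = (r3, 0x41)

[0] flags=1001 → (cmp)
[1] flags=1001 LE?F → skip
[2] flags=1001 PL?F → skip
[3] flags=1001 LE?F → skip
[4] flags=1001 → (cmp)
[5] flags=1001 CC?T → r4=0xf9
[6] flags=1001 GT?T → r2=0x4c
[7] flags=1001 CC?T → r3=0x41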